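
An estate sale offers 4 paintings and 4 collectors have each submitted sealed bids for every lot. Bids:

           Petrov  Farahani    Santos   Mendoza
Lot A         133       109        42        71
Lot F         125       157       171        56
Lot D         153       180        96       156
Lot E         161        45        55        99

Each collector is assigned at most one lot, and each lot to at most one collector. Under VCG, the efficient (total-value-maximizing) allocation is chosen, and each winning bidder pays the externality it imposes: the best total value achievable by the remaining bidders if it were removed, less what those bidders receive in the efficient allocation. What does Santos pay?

Efficient allocation: Petrov→Lot E ($161), Farahani→Lot A ($109), Santos→Lot F ($171), Mendoza→Lot D ($156); total welfare W = $597.
Santos receives Lot F at value $171, so the others get W − 171 = $426.
Without Santos: best allocation of the remaining 3 bidders over all 4 lots is Petrov→Lot E ($161), Farahani→Lot F ($157), Mendoza→Lot D ($156), total $474.
VCG payment = (others' best without Santos) − (others' welfare with Santos) = 474 − 426 = $48.

Santos pays $48.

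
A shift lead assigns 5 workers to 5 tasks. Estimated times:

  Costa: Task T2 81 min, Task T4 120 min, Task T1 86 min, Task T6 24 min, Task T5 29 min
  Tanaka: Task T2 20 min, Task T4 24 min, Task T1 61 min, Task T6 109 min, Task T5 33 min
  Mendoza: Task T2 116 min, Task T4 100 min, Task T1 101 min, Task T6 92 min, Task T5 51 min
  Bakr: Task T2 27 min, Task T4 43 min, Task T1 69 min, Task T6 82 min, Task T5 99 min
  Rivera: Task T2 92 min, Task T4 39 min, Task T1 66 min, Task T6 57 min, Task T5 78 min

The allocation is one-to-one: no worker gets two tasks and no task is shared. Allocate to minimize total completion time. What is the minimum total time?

Min total: 192 min

This is a one-to-one assignment (minimum-cost bipartite matching).
Optimal: Costa→Task T6 (24 min), Tanaka→Task T4 (24 min), Mendoza→Task T5 (51 min), Bakr→Task T2 (27 min), Rivera→Task T1 (66 min) — total 24+24+51+27+66 = 192 min.
Min-entry greedy (repeatedly take the single cheapest remaining cell) gives 203 min, worse by 11.
Swapping Mendoza↔Rivera (Mendoza→Task T1 101 min, Rivera→Task T5 78 min) adds 62.
No other one-to-one assignment undercuts 192 min.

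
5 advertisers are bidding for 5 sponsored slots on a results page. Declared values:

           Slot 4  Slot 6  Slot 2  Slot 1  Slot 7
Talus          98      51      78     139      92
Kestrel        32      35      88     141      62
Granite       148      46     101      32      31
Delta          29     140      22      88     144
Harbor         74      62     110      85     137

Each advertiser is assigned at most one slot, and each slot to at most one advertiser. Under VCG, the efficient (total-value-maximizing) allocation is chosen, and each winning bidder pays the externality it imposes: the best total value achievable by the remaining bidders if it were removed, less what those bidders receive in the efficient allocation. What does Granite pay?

Efficient allocation: Talus→Slot 1 ($139), Kestrel→Slot 2 ($88), Granite→Slot 4 ($148), Delta→Slot 6 ($140), Harbor→Slot 7 ($137); total welfare W = $652.
Granite receives Slot 4 at value $148, so the others get W − 148 = $504.
Without Granite: best allocation of the remaining 4 bidders over all 5 slots is Talus→Slot 4 ($98), Kestrel→Slot 1 ($141), Delta→Slot 6 ($140), Harbor→Slot 7 ($137), total $516.
VCG payment = (others' best without Granite) − (others' welfare with Granite) = 516 − 504 = $12.

Granite pays $12.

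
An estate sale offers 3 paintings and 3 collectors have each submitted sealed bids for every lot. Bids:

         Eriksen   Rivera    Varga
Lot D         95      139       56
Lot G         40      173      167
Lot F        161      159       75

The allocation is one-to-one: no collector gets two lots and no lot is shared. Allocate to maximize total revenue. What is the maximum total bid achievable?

Treat this as an assignment problem: match each collector to one lot.
Optimal: Eriksen→Lot F ($161), Rivera→Lot D ($139), Varga→Lot G ($167) — total 161+139+167 = $467.
Max-entry greedy (repeatedly take the single best remaining cell) gives $390, worse by 77.

Maximum total: $467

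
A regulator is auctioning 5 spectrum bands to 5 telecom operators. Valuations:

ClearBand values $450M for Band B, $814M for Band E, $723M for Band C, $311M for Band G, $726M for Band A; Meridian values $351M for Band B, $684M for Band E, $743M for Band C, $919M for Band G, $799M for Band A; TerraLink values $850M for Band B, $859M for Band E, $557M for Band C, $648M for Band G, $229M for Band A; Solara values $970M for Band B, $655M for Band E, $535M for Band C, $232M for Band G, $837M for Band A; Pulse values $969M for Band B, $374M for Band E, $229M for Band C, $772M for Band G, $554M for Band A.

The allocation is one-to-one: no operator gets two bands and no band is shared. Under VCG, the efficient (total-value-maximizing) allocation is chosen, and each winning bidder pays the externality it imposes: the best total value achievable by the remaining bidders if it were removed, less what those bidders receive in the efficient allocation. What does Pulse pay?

Pulse pays $136M.

Efficient allocation: ClearBand→Band C ($723M), Meridian→Band G ($919M), TerraLink→Band E ($859M), Solara→Band A ($837M), Pulse→Band B ($969M); total welfare W = $4307M.
Pulse receives Band B at value $969M, so the others get W − 969 = $3338M.
Without Pulse: best allocation of the remaining 4 bidders over all 5 bands is ClearBand→Band A ($726M), Meridian→Band G ($919M), TerraLink→Band E ($859M), Solara→Band B ($970M), total $3474M.
VCG payment = (others' best without Pulse) − (others' welfare with Pulse) = 3474 − 3338 = $136M.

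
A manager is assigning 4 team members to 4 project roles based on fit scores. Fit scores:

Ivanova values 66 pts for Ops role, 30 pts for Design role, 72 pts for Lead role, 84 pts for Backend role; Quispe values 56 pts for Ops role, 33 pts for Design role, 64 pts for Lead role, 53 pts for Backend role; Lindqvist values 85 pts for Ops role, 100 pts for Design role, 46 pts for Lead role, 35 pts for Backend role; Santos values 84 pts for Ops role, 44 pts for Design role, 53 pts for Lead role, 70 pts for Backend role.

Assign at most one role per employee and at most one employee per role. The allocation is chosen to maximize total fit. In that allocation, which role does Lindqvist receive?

Treat this as an assignment problem: match each employee to one role.
Optimal: Ivanova→Backend role (84 pts), Quispe→Lead role (64 pts), Lindqvist→Design role (100 pts), Santos→Ops role (84 pts) — total 84+64+100+84 = 332 pts.
Column-greedy (each role in turn goes to its best remaining employee) gives 254 pts, worse by 78.
No other one-to-one assignment exceeds 332 pts.

Lindqvist receives Design role.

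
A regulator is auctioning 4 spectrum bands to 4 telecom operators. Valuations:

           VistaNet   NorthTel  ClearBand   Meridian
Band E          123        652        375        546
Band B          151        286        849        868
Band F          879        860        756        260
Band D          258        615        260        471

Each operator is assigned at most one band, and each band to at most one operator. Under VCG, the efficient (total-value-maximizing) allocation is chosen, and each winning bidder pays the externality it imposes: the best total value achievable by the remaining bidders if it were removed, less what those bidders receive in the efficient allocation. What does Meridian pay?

Meridian pays $37M.

Efficient allocation: VistaNet→Band F ($879M), NorthTel→Band D ($615M), ClearBand→Band B ($849M), Meridian→Band E ($546M); total welfare W = $2889M.
Meridian receives Band E at value $546M, so the others get W − 546 = $2343M.
Without Meridian: best allocation of the remaining 3 bidders over all 4 bands is VistaNet→Band F ($879M), NorthTel→Band E ($652M), ClearBand→Band B ($849M), total $2380M.
VCG payment = (others' best without Meridian) − (others' welfare with Meridian) = 2380 − 2343 = $37M.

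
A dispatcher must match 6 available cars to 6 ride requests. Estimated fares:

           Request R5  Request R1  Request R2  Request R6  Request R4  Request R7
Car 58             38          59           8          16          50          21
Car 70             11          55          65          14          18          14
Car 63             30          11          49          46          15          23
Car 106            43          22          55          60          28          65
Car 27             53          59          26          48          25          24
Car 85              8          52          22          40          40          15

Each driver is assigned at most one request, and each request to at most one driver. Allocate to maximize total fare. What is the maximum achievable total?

Treat this as an assignment problem: match each driver to one request.
Optimal: Car 58→Request R4 ($50), Car 70→Request R2 ($65), Car 63→Request R6 ($46), Car 106→Request R7 ($65), Car 27→Request R5 ($53), Car 85→Request R1 ($52) — total 50+65+46+65+53+52 = $331.
Row-greedy (each driver in turn takes its best remaining request) gives $328, worse by 3.
Every other assignment is strictly worse.

Maximum total: $331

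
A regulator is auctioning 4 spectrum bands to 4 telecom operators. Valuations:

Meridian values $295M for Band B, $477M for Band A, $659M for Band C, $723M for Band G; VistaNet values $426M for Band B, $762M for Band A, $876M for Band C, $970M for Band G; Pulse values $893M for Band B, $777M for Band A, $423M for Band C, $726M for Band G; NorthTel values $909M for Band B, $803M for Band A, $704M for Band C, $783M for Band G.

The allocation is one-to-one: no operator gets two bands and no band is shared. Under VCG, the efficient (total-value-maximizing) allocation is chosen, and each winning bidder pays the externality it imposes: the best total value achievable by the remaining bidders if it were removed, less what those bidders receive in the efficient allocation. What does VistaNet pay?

VistaNet pays $64M.

Efficient allocation: Meridian→Band C ($659M), VistaNet→Band G ($970M), Pulse→Band B ($893M), NorthTel→Band A ($803M); total welfare W = $3325M.
VistaNet receives Band G at value $970M, so the others get W − 970 = $2355M.
Without VistaNet: best allocation of the remaining 3 bidders over all 4 bands is Meridian→Band G ($723M), Pulse→Band B ($893M), NorthTel→Band A ($803M), total $2419M.
VCG payment = (others' best without VistaNet) − (others' welfare with VistaNet) = 2419 − 2355 = $64M.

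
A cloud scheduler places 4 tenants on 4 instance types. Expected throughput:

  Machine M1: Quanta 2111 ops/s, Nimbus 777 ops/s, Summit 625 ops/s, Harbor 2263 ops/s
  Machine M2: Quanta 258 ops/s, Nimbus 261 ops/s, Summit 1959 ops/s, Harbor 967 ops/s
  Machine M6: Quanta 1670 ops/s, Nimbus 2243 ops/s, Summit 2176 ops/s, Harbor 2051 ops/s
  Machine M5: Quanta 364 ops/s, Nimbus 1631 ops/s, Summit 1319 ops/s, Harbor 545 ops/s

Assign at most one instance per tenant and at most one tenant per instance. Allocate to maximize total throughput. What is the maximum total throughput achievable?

Max total: 7752 ops/s

This is the linear assignment problem.
Optimal: Quanta→Machine M1 (2111 ops/s), Nimbus→Machine M5 (1631 ops/s), Summit→Machine M2 (1959 ops/s), Harbor→Machine M6 (2051 ops/s) — total 2111+1631+1959+2051 = 7752 ops/s.
Column-greedy (each instance in turn goes to its best remaining tenant) gives 6829 ops/s, worse by 923.
Next-best assignment: Quanta→Machine M6, Nimbus→Machine M5, Summit→Machine M2, Harbor→Machine M1 = 7523 ops/s.
Swapping Nimbus↔Harbor (Nimbus→Machine M6 2243 ops/s, Harbor→Machine M5 545 ops/s) loses 894.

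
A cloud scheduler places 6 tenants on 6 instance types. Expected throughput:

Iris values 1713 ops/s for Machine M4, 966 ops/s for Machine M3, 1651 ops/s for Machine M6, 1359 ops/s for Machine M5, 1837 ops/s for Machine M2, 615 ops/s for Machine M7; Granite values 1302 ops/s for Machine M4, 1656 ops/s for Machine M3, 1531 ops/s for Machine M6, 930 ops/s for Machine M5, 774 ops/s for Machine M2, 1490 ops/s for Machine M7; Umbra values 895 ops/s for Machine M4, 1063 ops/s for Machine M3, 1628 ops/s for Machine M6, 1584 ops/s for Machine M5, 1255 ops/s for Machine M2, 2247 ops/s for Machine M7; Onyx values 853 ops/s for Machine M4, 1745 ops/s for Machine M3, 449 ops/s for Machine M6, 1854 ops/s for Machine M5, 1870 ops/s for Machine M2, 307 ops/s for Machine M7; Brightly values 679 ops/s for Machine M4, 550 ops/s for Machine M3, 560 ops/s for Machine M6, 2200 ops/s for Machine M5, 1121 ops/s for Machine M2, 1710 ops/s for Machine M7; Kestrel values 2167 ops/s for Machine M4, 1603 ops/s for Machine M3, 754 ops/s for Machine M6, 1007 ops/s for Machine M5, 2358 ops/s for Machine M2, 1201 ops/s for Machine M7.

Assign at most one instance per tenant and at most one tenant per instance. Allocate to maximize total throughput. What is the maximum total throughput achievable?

Maximum total: 11794 ops/s

Optimal: Iris→Machine M4 (1713 ops/s), Granite→Machine M6 (1531 ops/s), Umbra→Machine M7 (2247 ops/s), Onyx→Machine M3 (1745 ops/s), Brightly→Machine M5 (2200 ops/s), Kestrel→Machine M2 (2358 ops/s) — total 1713+1531+2247+1745+2200+2358 = 11794 ops/s.
Column-greedy (each instance in turn goes to its best remaining tenant) gives 10508 ops/s, worse by 1286.
Every other assignment is strictly worse.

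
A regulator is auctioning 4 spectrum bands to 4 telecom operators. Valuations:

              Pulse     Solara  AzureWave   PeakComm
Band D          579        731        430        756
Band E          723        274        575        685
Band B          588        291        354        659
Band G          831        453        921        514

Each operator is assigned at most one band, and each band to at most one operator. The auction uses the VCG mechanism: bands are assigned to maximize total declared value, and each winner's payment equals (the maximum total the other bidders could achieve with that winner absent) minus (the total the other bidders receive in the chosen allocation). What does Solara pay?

Efficient allocation: Pulse→Band E ($723M), Solara→Band D ($731M), AzureWave→Band G ($921M), PeakComm→Band B ($659M); total welfare W = $3034M.
Solara receives Band D at value $731M, so the others get W − 731 = $2303M.
Without Solara: best allocation of the remaining 3 bidders over all 4 bands is Pulse→Band E ($723M), AzureWave→Band G ($921M), PeakComm→Band D ($756M), total $2400M.
VCG payment = (others' best without Solara) − (others' welfare with Solara) = 2400 − 2303 = $97M.

Solara pays $97M.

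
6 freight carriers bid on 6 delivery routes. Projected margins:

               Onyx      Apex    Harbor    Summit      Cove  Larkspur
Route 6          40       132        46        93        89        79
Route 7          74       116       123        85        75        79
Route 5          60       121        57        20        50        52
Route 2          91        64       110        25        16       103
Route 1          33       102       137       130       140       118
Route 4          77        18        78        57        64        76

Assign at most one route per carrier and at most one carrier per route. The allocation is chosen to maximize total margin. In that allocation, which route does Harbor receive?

Optimal: Onyx→Route 4 ($77k), Apex→Route 5 ($121k), Harbor→Route 7 ($123k), Summit→Route 6 ($93k), Cove→Route 1 ($140k), Larkspur→Route 2 ($103k) — total 77+121+123+93+140+103 = $657k.
Column-greedy (each route in turn goes to its best remaining carrier) gives $615k, worse by 42.
Next-best assignment: Onyx→Route 2, Apex→Route 5, Harbor→Route 7, Summit→Route 6, Cove→Route 1, Larkspur→Route 4 = $644k.
Checked against all permutations: $657k is optimal.
Harbor's own top route is Route 1 ($137k), but forcing Harbor→Route 1 and reassigning the rest optimally gives only $612k — worse by 45.

Harbor receives Route 7.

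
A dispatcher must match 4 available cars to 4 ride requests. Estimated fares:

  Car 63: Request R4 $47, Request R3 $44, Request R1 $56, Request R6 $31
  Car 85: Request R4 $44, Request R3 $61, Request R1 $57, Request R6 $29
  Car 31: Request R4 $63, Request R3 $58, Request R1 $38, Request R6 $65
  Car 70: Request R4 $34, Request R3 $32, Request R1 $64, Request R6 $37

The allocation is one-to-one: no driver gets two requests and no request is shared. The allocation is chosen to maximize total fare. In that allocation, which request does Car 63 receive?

Optimal: Car 63→Request R4 ($47), Car 85→Request R3 ($61), Car 31→Request R6 ($65), Car 70→Request R1 ($64) — total 47+61+65+64 = $237.
Next-best assignment: Car 63→Request R6, Car 85→Request R3, Car 31→Request R4, Car 70→Request R1 = $219.
Car 63's own top request is Request R1 ($56), but forcing Car 63→Request R1 and reassigning the rest optimally gives only $217 — worse by 20.

Car 63 receives Request R4.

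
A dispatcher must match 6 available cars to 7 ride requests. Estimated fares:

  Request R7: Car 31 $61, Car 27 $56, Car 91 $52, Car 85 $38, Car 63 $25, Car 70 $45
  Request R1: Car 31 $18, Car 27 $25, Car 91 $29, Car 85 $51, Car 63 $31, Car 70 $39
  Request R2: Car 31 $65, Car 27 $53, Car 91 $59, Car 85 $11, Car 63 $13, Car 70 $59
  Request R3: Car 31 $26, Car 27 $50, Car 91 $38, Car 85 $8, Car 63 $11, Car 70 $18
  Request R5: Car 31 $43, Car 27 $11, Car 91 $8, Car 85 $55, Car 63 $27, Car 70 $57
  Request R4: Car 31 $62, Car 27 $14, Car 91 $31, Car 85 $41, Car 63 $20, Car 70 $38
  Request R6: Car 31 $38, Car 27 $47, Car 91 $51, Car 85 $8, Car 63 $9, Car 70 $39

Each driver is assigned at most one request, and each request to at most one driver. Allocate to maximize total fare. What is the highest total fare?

Optimal: Car 31→Request R4 ($62), Car 27→Request R7 ($56), Car 91→Request R6 ($51), Car 85→Request R5 ($55), Car 63→Request R1 ($31), Car 70→Request R2 ($59) — total 62+56+51+55+31+59 = $314.
Next-best assignment: Car 31→Request R4, Car 27→Request R3, Car 91→Request R7, Car 85→Request R5, Car 63→Request R1, Car 70→Request R2 = $309.
Swapping Car 63↔Car 85 (Car 63→Request R5 $27, Car 85→Request R1 $51) loses 8.
No other one-to-one assignment exceeds $314.

Max total: $314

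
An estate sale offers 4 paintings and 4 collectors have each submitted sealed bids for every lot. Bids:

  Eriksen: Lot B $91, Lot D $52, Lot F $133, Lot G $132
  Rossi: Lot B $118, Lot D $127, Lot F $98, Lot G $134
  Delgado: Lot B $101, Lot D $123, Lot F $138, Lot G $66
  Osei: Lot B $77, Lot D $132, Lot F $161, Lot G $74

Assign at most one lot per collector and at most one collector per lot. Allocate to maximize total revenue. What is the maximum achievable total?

Optimal: Eriksen→Lot G ($132), Rossi→Lot B ($118), Delgado→Lot D ($123), Osei→Lot F ($161) — total 132+118+123+161 = $534.
Row-greedy (each collector in turn takes its best remaining lot) gives $467, worse by 67.
Next-best assignment: Eriksen→Lot G, Rossi→Lot D, Delgado→Lot B, Osei→Lot F = $521.

Max total: $534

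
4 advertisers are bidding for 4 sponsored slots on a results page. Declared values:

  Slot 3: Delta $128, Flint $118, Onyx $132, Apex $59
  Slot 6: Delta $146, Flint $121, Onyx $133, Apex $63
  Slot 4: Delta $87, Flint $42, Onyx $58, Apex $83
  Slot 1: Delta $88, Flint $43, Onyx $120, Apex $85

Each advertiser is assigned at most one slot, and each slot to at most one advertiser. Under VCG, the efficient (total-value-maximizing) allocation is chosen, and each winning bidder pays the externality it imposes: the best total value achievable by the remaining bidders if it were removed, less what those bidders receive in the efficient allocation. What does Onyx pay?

Onyx pays $2.

Efficient allocation: Delta→Slot 6 ($146), Flint→Slot 3 ($118), Onyx→Slot 1 ($120), Apex→Slot 4 ($83); total welfare W = $467.
Onyx receives Slot 1 at value $120, so the others get W − 120 = $347.
Without Onyx: best allocation of the remaining 3 bidders over all 4 slots is Delta→Slot 6 ($146), Flint→Slot 3 ($118), Apex→Slot 1 ($85), total $349.
VCG payment = (others' best without Onyx) − (others' welfare with Onyx) = 349 − 347 = $2.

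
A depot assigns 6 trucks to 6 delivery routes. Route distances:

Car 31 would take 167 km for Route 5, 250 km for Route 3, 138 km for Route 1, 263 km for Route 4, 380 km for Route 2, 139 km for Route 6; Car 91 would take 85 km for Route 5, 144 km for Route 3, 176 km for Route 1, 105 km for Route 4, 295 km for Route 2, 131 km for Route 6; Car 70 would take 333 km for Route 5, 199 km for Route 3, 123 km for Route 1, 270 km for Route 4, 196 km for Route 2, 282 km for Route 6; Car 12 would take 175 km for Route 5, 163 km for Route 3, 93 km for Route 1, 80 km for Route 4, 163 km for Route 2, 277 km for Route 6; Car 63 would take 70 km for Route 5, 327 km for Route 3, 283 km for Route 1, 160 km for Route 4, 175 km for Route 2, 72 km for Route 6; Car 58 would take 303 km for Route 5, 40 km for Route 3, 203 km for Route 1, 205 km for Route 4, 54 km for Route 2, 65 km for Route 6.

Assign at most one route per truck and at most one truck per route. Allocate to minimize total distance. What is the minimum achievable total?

This is the linear assignment problem.
Optimal: Car 31→Route 6 (139 km), Car 91→Route 3 (144 km), Car 70→Route 1 (123 km), Car 12→Route 4 (80 km), Car 63→Route 5 (70 km), Car 58→Route 2 (54 km) — total 139+144+123+80+70+54 = 610 km.
Row-greedy (each truck in turn takes its cheapest remaining route) gives 611 km, worse by 1.
Next-best assignment: Car 31→Route 1, Car 91→Route 5, Car 70→Route 2, Car 12→Route 4, Car 63→Route 6, Car 58→Route 3 = 611 km.
Every other assignment is strictly worse.

Min total: 610 km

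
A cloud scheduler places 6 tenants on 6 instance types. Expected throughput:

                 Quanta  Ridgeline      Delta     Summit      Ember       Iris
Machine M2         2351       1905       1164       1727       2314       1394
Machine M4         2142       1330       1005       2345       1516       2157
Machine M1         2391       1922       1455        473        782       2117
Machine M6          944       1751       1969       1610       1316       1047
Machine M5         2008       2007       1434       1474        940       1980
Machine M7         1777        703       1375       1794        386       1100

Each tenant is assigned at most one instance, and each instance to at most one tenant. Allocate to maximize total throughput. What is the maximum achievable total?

Max total: 12632 ops/s

This is a one-to-one assignment (maximum-weight bipartite matching).
Optimal: Quanta→Machine M1 (2391 ops/s), Ridgeline→Machine M5 (2007 ops/s), Delta→Machine M6 (1969 ops/s), Summit→Machine M7 (1794 ops/s), Ember→Machine M2 (2314 ops/s), Iris→Machine M4 (2157 ops/s) — total 2391+2007+1969+1794+2314+2157 = 12632 ops/s.
Column-greedy (each instance in turn goes to its best remaining tenant) gives 11175 ops/s, worse by 1457.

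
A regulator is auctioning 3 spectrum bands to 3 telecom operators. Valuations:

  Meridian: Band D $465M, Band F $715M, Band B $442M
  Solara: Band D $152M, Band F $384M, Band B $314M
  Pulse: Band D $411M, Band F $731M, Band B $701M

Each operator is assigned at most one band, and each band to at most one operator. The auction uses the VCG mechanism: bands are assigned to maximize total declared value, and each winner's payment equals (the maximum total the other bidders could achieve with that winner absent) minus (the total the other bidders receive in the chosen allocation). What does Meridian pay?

Efficient allocation: Meridian→Band F ($715M), Solara→Band D ($152M), Pulse→Band B ($701M); total welfare W = $1568M.
Meridian receives Band F at value $715M, so the others get W − 715 = $853M.
Without Meridian: best allocation of the remaining 2 bidders over all 3 bands is Solara→Band F ($384M), Pulse→Band B ($701M), total $1085M.
VCG payment = (others' best without Meridian) − (others' welfare with Meridian) = 1085 − 853 = $232M.

Meridian pays $232M.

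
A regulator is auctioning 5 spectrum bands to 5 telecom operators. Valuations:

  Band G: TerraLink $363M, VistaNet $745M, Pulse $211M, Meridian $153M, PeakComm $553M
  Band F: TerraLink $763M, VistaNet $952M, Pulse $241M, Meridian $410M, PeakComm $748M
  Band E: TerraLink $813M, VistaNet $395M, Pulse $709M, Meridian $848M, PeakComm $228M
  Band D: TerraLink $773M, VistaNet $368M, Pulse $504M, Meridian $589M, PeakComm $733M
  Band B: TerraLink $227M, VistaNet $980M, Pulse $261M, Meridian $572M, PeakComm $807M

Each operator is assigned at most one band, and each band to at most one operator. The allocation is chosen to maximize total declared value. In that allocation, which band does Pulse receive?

This is a one-to-one assignment (maximum-weight bipartite matching).
Optimal: TerraLink→Band F ($763M), VistaNet→Band G ($745M), Pulse→Band D ($504M), Meridian→Band E ($848M), PeakComm→Band B ($807M) — total 763+745+504+848+807 = $3667M.
Max-entry greedy (repeatedly take the single best remaining cell) gives $3560M, worse by 107.
Pulse's own top band is Band E ($709M), but forcing Pulse→Band E and reassigning the rest optimally gives only $3613M — worse by 54.

Pulse receives Band D.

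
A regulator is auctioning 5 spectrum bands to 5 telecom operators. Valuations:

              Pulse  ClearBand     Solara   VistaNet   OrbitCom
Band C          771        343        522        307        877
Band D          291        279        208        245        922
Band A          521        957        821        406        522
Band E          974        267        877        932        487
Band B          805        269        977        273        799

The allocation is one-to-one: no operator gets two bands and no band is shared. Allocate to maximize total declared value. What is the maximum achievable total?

This is a one-to-one assignment (maximum-weight bipartite matching).
Optimal: Pulse→Band C ($771M), ClearBand→Band A ($957M), Solara→Band B ($977M), VistaNet→Band E ($932M), OrbitCom→Band D ($922M) — total 771+957+977+932+922 = $4559M.
Column-greedy (each band in turn goes to its best remaining operator) gives $4034M, worse by 525.
No other one-to-one assignment exceeds $4559M.

Maximum total: $4559M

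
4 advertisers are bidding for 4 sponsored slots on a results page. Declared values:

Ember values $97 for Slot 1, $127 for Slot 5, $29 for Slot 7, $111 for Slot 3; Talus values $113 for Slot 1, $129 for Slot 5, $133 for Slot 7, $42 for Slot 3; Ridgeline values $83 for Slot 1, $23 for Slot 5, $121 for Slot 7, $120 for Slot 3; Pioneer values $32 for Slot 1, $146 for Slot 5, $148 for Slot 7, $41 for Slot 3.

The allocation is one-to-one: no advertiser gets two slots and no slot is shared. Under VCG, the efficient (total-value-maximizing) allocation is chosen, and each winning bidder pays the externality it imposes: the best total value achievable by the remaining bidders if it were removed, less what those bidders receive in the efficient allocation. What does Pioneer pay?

Pioneer pays $20.

Efficient allocation: Ember→Slot 5 ($127), Talus→Slot 1 ($113), Ridgeline→Slot 3 ($120), Pioneer→Slot 7 ($148); total welfare W = $508.
Pioneer receives Slot 7 at value $148, so the others get W − 148 = $360.
Without Pioneer: best allocation of the remaining 3 bidders over all 4 slots is Ember→Slot 5 ($127), Talus→Slot 7 ($133), Ridgeline→Slot 3 ($120), total $380.
VCG payment = (others' best without Pioneer) − (others' welfare with Pioneer) = 380 − 360 = $20.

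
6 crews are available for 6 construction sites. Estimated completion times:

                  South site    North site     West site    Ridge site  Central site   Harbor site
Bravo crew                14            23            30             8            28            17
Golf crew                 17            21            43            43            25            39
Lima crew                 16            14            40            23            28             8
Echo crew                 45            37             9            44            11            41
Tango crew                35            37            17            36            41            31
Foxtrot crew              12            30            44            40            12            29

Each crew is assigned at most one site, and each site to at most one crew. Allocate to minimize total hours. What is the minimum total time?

Treat this as an assignment problem: match each crew to one site.
Optimal: Bravo crew→Ridge site (8 hours), Golf crew→North site (21 hours), Lima crew→Harbor site (8 hours), Echo crew→Central site (11 hours), Tango crew→West site (17 hours), Foxtrot crew→South site (12 hours) — total 8+21+8+11+17+12 = 77 hours.
Row-greedy (each crew in turn takes its cheapest remaining site) gives 91 hours, worse by 14.
Next-best assignment: Bravo crew→Ridge site, Golf crew→South site, Lima crew→North site, Echo crew→West site, Tango crew→Harbor site, Foxtrot crew→Central site = 91 hours.
Swapping Golf crew↔Tango crew (Golf crew→West site 43 hours, Tango crew→North site 37 hours) adds 42.

Min total: 77 hours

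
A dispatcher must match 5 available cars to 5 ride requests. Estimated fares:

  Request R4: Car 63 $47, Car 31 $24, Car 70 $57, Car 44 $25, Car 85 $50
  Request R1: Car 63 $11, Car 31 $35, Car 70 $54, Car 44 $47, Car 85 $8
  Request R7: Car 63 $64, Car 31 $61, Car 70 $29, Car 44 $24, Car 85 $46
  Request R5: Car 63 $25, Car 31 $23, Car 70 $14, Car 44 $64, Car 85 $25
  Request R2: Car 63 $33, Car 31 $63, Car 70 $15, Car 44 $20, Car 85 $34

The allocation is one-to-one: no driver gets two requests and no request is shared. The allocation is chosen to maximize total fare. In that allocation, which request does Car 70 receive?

This is the linear assignment problem.
Optimal: Car 63→Request R7 ($64), Car 31→Request R2 ($63), Car 70→Request R1 ($54), Car 44→Request R5 ($64), Car 85→Request R4 ($50) — total 64+63+54+64+50 = $295.
Max-entry greedy (repeatedly take the single best remaining cell) gives $256, worse by 39.
Every other assignment is strictly worse.
Car 70's own top request is Request R4 ($57), but forcing Car 70→Request R4 and reassigning the rest optimally gives only $256 — worse by 39.

Car 70 receives Request R1.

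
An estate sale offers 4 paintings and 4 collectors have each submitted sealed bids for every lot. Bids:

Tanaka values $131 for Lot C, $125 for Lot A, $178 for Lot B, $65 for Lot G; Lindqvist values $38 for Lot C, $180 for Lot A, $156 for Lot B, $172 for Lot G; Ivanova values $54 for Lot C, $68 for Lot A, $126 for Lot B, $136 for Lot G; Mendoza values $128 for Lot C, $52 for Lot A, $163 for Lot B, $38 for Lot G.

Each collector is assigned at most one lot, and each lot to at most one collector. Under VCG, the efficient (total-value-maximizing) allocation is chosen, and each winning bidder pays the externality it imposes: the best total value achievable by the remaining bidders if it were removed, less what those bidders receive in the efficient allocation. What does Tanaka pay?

Tanaka pays $35.

Efficient allocation: Tanaka→Lot B ($178), Lindqvist→Lot A ($180), Ivanova→Lot G ($136), Mendoza→Lot C ($128); total welfare W = $622.
Tanaka receives Lot B at value $178, so the others get W − 178 = $444.
Without Tanaka: best allocation of the remaining 3 bidders over all 4 lots is Lindqvist→Lot A ($180), Ivanova→Lot G ($136), Mendoza→Lot B ($163), total $479.
VCG payment = (others' best without Tanaka) − (others' welfare with Tanaka) = 479 − 444 = $35.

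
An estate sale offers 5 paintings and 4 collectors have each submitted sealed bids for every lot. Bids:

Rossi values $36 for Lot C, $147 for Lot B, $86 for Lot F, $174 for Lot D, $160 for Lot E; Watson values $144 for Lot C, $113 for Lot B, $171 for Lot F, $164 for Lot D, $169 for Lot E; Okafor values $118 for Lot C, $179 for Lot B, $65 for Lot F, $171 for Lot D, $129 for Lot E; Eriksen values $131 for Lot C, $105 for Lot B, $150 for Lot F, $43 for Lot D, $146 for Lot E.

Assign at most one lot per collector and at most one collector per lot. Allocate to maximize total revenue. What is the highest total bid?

Optimal: Rossi→Lot D ($174), Watson→Lot E ($169), Okafor→Lot B ($179), Eriksen→Lot F ($150) — total 174+169+179+150 = $672.
Row-greedy (each collector in turn takes its best remaining lot) gives $670, worse by 2.
Swapping Watson↔Rossi (Watson→Lot D $164, Rossi→Lot E $160) loses 19.

Maximum total: $672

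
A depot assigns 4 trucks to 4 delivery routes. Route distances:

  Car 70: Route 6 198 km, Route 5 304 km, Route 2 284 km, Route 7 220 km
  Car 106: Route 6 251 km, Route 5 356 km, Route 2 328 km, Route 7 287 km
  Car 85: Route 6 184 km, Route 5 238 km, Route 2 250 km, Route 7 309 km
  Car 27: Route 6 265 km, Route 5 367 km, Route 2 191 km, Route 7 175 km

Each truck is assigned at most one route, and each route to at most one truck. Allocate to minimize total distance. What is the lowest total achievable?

Min total: 900 km

This is a one-to-one assignment (minimum-cost bipartite matching).
Optimal: Car 70→Route 7 (220 km), Car 106→Route 6 (251 km), Car 85→Route 5 (238 km), Car 27→Route 2 (191 km) — total 220+251+238+191 = 900 km.
Min-entry greedy (repeatedly take the single cheapest remaining cell) gives 999 km, worse by 99.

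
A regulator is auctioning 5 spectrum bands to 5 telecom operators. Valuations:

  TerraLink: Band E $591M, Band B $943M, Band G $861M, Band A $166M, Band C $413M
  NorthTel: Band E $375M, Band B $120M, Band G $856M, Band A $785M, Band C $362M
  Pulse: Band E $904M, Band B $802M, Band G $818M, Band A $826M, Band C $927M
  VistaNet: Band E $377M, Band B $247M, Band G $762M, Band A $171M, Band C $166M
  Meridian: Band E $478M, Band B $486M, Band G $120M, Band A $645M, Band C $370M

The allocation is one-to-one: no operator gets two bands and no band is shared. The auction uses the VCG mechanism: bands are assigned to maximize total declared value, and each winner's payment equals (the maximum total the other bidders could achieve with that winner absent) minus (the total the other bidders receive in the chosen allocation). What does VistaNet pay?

Efficient allocation: TerraLink→Band B ($943M), NorthTel→Band A ($785M), Pulse→Band C ($927M), VistaNet→Band G ($762M), Meridian→Band E ($478M); total welfare W = $3895M.
VistaNet receives Band G at value $762M, so the others get W − 762 = $3133M.
Without VistaNet: best allocation of the remaining 4 bidders over all 5 bands is TerraLink→Band B ($943M), NorthTel→Band G ($856M), Pulse→Band C ($927M), Meridian→Band A ($645M), total $3371M.
VCG payment = (others' best without VistaNet) − (others' welfare with VistaNet) = 3371 − 3133 = $238M.

VistaNet pays $238M.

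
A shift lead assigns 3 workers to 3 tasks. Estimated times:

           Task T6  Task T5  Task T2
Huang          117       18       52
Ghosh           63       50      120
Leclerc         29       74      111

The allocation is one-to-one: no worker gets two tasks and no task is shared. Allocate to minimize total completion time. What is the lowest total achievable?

This is the linear assignment problem.
Optimal: Huang→Task T2 (52 min), Ghosh→Task T5 (50 min), Leclerc→Task T6 (29 min) — total 52+50+29 = 131 min.
Row-greedy (each worker in turn takes its cheapest remaining task) gives 192 min, worse by 61.
Next-best assignment: Huang→Task T5, Ghosh→Task T2, Leclerc→Task T6 = 167 min.

Min total: 131 min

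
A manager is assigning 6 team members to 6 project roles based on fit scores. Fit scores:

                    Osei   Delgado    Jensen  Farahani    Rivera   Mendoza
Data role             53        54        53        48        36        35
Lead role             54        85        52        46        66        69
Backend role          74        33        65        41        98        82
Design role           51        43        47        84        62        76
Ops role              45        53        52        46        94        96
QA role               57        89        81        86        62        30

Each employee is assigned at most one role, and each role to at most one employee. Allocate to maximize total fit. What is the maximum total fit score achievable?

Maximum total: 497 pts

This is a one-to-one assignment (maximum-weight bipartite matching).
Optimal: Osei→Data role (53 pts), Delgado→Lead role (85 pts), Jensen→QA role (81 pts), Farahani→Design role (84 pts), Rivera→Backend role (98 pts), Mendoza→Ops role (96 pts) — total 53+85+81+84+98+96 = 497 pts.
Max-entry greedy (repeatedly take the single best remaining cell) gives 474 pts, worse by 23.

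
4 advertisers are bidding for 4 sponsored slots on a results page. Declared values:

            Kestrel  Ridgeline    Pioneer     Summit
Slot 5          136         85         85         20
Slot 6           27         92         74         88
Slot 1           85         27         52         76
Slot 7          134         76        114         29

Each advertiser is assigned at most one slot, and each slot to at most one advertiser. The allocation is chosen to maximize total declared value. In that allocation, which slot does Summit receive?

Optimal: Kestrel→Slot 5 ($136), Ridgeline→Slot 6 ($92), Pioneer→Slot 7 ($114), Summit→Slot 1 ($76) — total 136+92+114+76 = $418.
Next-best assignment: Kestrel→Slot 7, Ridgeline→Slot 6, Pioneer→Slot 5, Summit→Slot 1 = $387.
Swapping Summit↔Pioneer (Summit→Slot 7 $29, Pioneer→Slot 1 $52) loses 109.
Summit's own top slot is Slot 6 ($88), but forcing Summit→Slot 6 and reassigning the rest optimally gives only $372 — worse by 46.

Summit receives Slot 1.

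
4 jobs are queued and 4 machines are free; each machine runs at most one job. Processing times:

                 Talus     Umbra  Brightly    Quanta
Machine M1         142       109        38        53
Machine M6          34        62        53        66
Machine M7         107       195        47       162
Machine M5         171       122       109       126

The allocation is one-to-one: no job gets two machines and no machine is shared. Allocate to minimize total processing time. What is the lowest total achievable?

Min total: 256 min

Optimal: Talus→Machine M6 (34 min), Umbra→Machine M5 (122 min), Brightly→Machine M7 (47 min), Quanta→Machine M1 (53 min) — total 34+122+47+53 = 256 min.
Column-greedy (each machine in turn goes to its cheapest remaining job) gives 356 min, worse by 100.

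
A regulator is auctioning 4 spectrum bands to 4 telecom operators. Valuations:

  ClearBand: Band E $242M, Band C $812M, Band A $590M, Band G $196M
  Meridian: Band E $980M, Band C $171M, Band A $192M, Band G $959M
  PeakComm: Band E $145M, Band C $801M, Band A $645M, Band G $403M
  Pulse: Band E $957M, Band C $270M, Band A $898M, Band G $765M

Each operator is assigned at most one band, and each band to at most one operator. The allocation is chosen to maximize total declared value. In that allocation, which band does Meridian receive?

Meridian receives Band G.

This is the linear assignment problem.
Optimal: ClearBand→Band C ($812M), Meridian→Band G ($959M), PeakComm→Band A ($645M), Pulse→Band E ($957M) — total 812+959+645+957 = $3373M.
Max-entry greedy (repeatedly take the single best remaining cell) gives $3093M, worse by 280.
Swapping Pulse↔Meridian (Pulse→Band G $765M, Meridian→Band E $980M) loses 171.
No other one-to-one assignment exceeds $3373M.
Meridian's own top band is Band E ($980M), but forcing Meridian→Band E and reassigning the rest optimally gives only $3202M — worse by 171.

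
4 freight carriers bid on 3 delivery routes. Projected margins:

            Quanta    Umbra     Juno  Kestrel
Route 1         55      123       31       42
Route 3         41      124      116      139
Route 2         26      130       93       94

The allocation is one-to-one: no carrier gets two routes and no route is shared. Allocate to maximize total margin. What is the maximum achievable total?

Maximum total: $355k

This is the linear assignment problem.
Optimal: Umbra→Route 1 ($123k), Kestrel→Route 3 ($139k), Juno→Route 2 ($93k) — total 123+139+93 = $355k.
Row-greedy (each carrier in turn takes its best remaining route) gives $301k, worse by 54.
Next-best assignment: Umbra→Route 1, Juno→Route 3, Kestrel→Route 2 = $333k.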